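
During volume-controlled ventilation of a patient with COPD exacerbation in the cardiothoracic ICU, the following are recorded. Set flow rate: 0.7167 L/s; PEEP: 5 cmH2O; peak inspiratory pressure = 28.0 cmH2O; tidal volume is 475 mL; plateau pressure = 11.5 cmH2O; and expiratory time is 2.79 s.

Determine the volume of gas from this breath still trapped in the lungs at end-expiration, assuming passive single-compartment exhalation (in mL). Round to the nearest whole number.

90

R = (PIP − Pplat)/V̇ = (28.0 − 11.5) / 0.7167 = 16.5/0.7167 = 23.022 cmH2O·s/L.
C = Vt/(Pplat − PEEP) = 475.0 / (11.5 − 5) = 475.0/6.5 = 73.077 mL/cmH2O.
τ = R × C = 23.022 × 0.07308 L/cmH2O = 1.682 s.
Fraction remaining = e^(−Te/τ) = e^(−2.79/1.682) = 0.1904.
Trapped volume = 475.0 × 0.1904 = 90.44 mL.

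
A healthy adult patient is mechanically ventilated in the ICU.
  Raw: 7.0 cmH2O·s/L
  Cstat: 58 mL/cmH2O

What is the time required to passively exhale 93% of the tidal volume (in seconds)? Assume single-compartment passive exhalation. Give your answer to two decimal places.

1.08

τ = R × C = 7.0 × 58 mL/cmH2O = 7.0 × 0.058 L/cmH2O = 0.406 s.
Exhaled fraction f = 1 − e^(−t/τ) → t = −τ·ln(1 − f) = −0.406·ln(0.07) = 1.08 s.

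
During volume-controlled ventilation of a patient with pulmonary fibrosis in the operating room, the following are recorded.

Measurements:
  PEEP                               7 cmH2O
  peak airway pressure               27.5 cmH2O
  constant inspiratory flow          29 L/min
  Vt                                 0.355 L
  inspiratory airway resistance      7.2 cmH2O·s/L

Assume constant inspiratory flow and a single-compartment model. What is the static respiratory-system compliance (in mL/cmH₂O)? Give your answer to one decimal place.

20.9

Flow: 29 L/min ÷ 60 = 0.4833 L/s.
Equation of motion (constant flow): PIP = Vt/C + R·V̇ + PEEP.
Vt/C = PIP − R·V̇ − PEEP = 27.5 − 7.2×0.4833 − 7 = 27.5 − 3.48 − 7 = 17.02 cmH2O.
C = Vt / 17.02 = 355 / 17.02 = 20.858 mL/cmH2O.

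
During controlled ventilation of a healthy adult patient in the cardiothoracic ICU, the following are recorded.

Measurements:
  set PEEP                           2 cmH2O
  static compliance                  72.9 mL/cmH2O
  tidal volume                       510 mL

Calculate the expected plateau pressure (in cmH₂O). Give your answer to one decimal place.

9.0

Pplat = PEEP + Vt / Cstat = 2 + 510 / 72.9 = 2 + 6.996 = 8.996 cmH2O.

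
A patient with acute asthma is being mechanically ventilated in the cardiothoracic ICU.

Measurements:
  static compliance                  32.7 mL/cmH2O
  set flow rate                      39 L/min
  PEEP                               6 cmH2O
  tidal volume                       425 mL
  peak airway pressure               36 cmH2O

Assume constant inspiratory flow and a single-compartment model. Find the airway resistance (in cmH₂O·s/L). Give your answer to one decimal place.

26.2

Flow: 39 L/min ÷ 60 = 0.65 L/s.
Equation of motion (constant flow): PIP = Vt/C + R·V̇ + PEEP.
R·V̇ = PIP − Vt/C − PEEP = 36 − 425/32.7 − 6 = 36 − 12.997 − 6 = 17.003 cmH2O.
R = 17.003 / 0.65 = 26.158 cmH2O·s/L.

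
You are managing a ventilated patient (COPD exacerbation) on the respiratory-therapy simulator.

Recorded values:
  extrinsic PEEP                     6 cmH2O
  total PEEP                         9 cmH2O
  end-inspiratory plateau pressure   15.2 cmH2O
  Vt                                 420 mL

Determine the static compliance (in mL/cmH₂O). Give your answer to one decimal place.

67.7

End-expiratory occlusion gives total PEEP = 9 cmH2O (intrinsic PEEP = 9 − 6 = 3). Use total PEEP for the elastic gradient.
Cstat = Vt / (Pplat − PEEPtotal) = 420 / (15.2 − 9) = 420 / 6.2 = 67.742 mL/cmH2O.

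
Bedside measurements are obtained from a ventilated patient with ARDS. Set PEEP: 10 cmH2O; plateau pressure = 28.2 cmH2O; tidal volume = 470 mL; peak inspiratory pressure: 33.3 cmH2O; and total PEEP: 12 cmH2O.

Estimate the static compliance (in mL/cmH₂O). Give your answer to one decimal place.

29.0

End-expiratory occlusion gives total PEEP = 12 cmH2O (intrinsic PEEP = 12 − 10 = 2). Use total PEEP for the elastic gradient.
Cstat = Vt / (Pplat − PEEPtotal) = 470 / (28.2 − 12) = 470 / 16.2 = 29.012 mL/cmH2O.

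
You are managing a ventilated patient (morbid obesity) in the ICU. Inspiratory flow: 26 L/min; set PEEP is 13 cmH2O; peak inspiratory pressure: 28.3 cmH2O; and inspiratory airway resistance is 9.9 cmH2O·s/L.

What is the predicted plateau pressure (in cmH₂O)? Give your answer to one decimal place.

Flow: 26 L/min ÷ 60 = 0.4333 L/s.
Pplat = PIP − Raw × flow = 28.3 − 9.9 × 0.4333 = 28.3 − 4.29 = 24.01 cmH2O.

24.0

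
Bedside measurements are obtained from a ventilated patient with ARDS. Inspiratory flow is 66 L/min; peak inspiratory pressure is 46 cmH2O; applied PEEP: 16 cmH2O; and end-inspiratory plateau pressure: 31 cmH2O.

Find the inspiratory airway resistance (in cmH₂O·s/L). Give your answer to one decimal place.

Flow: 66 L/min ÷ 60 = 1.1 L/s.
Raw = (PIP − Pplat) / flow = (46 − 31) / 1.1 = 15.0 / 1.1 = 13.636 cmH2O·s/L.

13.6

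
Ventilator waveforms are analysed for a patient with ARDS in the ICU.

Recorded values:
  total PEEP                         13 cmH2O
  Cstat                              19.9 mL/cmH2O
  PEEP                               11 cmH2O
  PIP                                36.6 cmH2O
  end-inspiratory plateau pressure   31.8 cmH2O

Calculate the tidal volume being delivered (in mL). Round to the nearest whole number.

End-expiratory occlusion gives total PEEP = 13 cmH2O (intrinsic PEEP = 13 − 11 = 2). Use total PEEP for the elastic gradient.
Vt = Cstat × (Pplat − PEEPtotal) = 19.9 × (31.8 − 13) = 19.9 × 18.8 = 374.12 mL.

374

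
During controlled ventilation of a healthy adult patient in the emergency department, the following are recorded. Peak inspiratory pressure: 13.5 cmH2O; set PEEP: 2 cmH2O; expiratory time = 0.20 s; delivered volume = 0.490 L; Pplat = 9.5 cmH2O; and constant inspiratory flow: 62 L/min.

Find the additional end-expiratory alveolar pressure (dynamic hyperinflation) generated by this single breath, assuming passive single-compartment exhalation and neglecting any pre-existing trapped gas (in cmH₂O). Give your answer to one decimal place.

Flow: 62 L/min ÷ 60 = 1.0333 L/s.
R = (PIP − Pplat)/V̇ = (13.5 − 9.5) / 1.0333 = 4.0/1.0333 = 3.871 cmH2O·s/L.
C = Vt/(Pplat − PEEP) = 490.0 / (9.5 − 2) = 490.0/7.5 = 65.333 mL/cmH2O.
τ = R × C = 3.871 × 0.06533 L/cmH2O = 0.2529 s.
Fraction remaining = e^(−Te/τ) = e^(−0.20/0.2529) = 0.4535; trapped volume = 490.0 × 0.4535 = 222.22 mL.
Additional alveolar pressure from trapping ≈ V_trapped / C = 222.22 / 65.333 = 3.401 cmH2O.

3.4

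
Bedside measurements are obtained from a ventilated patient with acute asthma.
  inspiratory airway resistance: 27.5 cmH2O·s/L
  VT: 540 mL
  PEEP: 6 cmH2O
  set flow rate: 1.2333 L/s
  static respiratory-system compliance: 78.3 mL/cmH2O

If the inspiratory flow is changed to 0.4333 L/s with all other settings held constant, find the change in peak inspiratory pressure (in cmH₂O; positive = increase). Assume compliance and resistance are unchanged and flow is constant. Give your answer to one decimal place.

PIP = Vt/C + R·V̇ + PEEP (constant-flow equation of motion).
Only the resistive term changes: ΔPIP = R × ΔV̇ = 27.5 × (0.4333 − 1.2333) = 27.5 × -0.8 = -22.0 cmH2O.

-22.0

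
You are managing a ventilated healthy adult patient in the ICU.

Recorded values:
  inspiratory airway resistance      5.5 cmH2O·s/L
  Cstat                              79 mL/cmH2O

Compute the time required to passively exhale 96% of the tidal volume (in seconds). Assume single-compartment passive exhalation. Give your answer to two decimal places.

τ = R × C = 5.5 × 79 mL/cmH2O = 5.5 × 0.079 L/cmH2O = 0.4345 s.
Exhaled fraction f = 1 − e^(−t/τ) → t = −τ·ln(1 − f) = −0.4345·ln(0.04) = 1.399 s.

1.40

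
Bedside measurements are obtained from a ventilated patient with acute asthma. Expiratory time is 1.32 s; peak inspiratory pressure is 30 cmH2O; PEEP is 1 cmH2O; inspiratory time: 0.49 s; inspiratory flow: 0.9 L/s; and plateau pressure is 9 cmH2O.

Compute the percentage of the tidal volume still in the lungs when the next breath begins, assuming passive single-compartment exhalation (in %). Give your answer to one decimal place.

35.8

Vt = flow × Ti = 0.9 L/s × 0.49 s × 1000 mL/L = 441.0 mL.
R = (PIP − Pplat)/V̇ = (30 − 9) / 0.9 = 21.0/0.9 = 23.333 cmH2O·s/L.
C = Vt/(Pplat − PEEP) = 441.0 / (9 − 1) = 441.0/8.0 = 55.125 mL/cmH2O.
τ = R × C = 23.333 × 0.05513 L/cmH2O = 1.286 s.
Fraction remaining at end-expiration = e^(−Te/τ) = e^(−1.32/1.286) = 0.3583 → 35.83%.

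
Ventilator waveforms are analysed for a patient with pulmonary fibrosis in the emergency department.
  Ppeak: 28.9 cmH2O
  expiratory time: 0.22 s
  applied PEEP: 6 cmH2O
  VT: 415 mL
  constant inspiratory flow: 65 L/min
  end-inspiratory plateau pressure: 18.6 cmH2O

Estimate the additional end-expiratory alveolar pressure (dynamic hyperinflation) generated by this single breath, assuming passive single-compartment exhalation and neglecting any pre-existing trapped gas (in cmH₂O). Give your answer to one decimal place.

6.2

Flow: 65 L/min ÷ 60 = 1.0833 L/s.
R = (PIP − Pplat)/V̇ = (28.9 − 18.6) / 1.0833 = 10.3/1.0833 = 9.508 cmH2O·s/L.
C = Vt/(Pplat − PEEP) = 415.0 / (18.6 − 6) = 415.0/12.6 = 32.937 mL/cmH2O.
τ = R × C = 9.508 × 0.03294 L/cmH2O = 0.3132 s.
Fraction remaining = e^(−Te/τ) = e^(−0.22/0.3132) = 0.4954; trapped volume = 415.0 × 0.4954 = 205.59 mL.
Additional alveolar pressure from trapping ≈ V_trapped / C = 205.59 / 32.937 = 6.242 cmH2O.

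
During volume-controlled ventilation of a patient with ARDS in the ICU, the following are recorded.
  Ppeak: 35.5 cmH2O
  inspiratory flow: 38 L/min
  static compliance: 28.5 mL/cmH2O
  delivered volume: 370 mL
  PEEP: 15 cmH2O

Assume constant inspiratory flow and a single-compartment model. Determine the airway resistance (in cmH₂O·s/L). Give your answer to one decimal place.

11.9

Flow: 38 L/min ÷ 60 = 0.6333 L/s.
Equation of motion (constant flow): PIP = Vt/C + R·V̇ + PEEP.
R·V̇ = PIP − Vt/C − PEEP = 35.5 − 370/28.5 − 15 = 35.5 − 12.982 − 15 = 7.518 cmH2O.
R = 7.518 / 0.6333 = 11.871 cmH2O·s/L.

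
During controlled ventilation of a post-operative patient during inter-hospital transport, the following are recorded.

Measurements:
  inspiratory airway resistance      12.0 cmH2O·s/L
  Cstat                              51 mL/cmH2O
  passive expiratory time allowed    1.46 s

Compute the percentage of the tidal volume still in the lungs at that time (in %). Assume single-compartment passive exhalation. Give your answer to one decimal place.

9.2

τ = R × C = 12.0 × 51 mL/cmH2O = 12.0 × 0.051 L/cmH2O = 0.612 s.
Passive exhalation: V(t)/V₀ = e^(−t/τ) = e^(−1.46/0.612) = 0.09203.
Fraction remaining = 0.09203 → 9.203%.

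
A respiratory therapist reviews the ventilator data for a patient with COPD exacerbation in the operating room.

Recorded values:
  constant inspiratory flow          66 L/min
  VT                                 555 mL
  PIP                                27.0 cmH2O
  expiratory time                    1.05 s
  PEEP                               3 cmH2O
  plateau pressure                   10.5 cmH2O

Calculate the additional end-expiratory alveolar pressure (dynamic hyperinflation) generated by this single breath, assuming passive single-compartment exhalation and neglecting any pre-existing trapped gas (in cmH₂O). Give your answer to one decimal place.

2.9

Flow: 66 L/min ÷ 60 = 1.1 L/s.
R = (PIP − Pplat)/V̇ = (27.0 − 10.5) / 1.1 = 16.5/1.1 = 15.0 cmH2O·s/L.
C = Vt/(Pplat − PEEP) = 555.0 / (10.5 − 3) = 555.0/7.5 = 74.0 mL/cmH2O.
τ = R × C = 15.0 × 0.074 L/cmH2O = 1.11 s.
Fraction remaining = e^(−Te/τ) = e^(−1.05/1.11) = 0.3883; trapped volume = 555.0 × 0.3883 = 215.51 mL.
Additional alveolar pressure from trapping ≈ V_trapped / C = 215.51 / 74.0 = 2.912 cmH2O.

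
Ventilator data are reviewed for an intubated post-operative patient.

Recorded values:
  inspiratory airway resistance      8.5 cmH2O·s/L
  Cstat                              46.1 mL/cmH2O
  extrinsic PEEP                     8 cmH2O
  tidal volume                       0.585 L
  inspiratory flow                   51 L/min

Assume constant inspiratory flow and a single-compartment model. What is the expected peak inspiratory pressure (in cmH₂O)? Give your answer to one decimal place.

27.9

Flow: 51 L/min ÷ 60 = 0.85 L/s.
Equation of motion (constant flow): PIP = Vt/C + R·V̇ + PEEP.
PIP = 585/46.1 + 8.5×0.85 + 8 = 12.69 + 7.225 + 8 = 27.915 cmH2O.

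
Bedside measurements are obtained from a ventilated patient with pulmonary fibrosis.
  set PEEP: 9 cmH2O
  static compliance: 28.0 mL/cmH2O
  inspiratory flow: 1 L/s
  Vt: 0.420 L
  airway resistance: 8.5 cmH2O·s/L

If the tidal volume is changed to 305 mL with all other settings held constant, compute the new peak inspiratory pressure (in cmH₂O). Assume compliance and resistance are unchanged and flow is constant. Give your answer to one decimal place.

PIP = Vt/C + R·V̇ + PEEP (constant-flow equation of motion).
Only the elastic term changes: ΔPIP = ΔVt / C = (305 − 420) / 28.0 = -4.107 cmH2O.
Original PIP = 420/28.0 + 8.5×1 + 9 = 32.5 cmH2O; new PIP = 32.5 + (-4.107) = 28.393 cmH2O.

28.4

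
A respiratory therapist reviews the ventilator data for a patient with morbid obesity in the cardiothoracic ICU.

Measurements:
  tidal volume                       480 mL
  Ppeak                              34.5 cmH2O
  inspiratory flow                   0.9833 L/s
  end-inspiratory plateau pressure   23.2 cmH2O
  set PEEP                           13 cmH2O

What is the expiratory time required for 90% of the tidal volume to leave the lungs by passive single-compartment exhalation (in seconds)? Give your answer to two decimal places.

1.25

R = (PIP − Pplat)/V̇ = (34.5 − 23.2) / 0.9833 = 11.3/0.9833 = 11.492 cmH2O·s/L.
C = Vt/(Pplat − PEEP) = 480.0 / (23.2 − 13) = 480.0/10.2 = 47.059 mL/cmH2O.
τ = R × C = 11.492 × 0.04706 L/cmH2O = 0.5408 s.
t = −τ·ln(1 − 0.90) = −0.5408·ln(0.1) = 1.245 s.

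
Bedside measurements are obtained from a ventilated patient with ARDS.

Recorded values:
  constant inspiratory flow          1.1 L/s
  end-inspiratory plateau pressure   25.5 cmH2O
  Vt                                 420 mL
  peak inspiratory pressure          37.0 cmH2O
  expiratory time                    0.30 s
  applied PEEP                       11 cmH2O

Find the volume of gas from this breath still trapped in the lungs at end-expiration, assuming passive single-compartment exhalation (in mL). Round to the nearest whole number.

R = (PIP − Pplat)/V̇ = (37.0 − 25.5) / 1.1 = 11.5/1.1 = 10.455 cmH2O·s/L.
C = Vt/(Pplat − PEEP) = 420.0 / (25.5 − 11) = 420.0/14.5 = 28.966 mL/cmH2O.
τ = R × C = 10.455 × 0.02897 L/cmH2O = 0.3029 s.
Fraction remaining = e^(−Te/τ) = e^(−0.30/0.3029) = 0.3714.
Trapped volume = 420.0 × 0.3714 = 155.99 mL.

156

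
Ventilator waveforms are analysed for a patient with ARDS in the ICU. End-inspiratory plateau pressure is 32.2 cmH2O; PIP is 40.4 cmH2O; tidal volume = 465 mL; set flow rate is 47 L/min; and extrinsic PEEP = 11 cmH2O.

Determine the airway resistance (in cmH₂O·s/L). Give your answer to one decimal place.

Flow: 47 L/min ÷ 60 = 0.7833 L/s.
Raw = (PIP − Pplat) / flow = (40.4 − 32.2) / 0.7833 = 8.2 / 0.7833 = 10.469 cmH2O·s/L.

10.5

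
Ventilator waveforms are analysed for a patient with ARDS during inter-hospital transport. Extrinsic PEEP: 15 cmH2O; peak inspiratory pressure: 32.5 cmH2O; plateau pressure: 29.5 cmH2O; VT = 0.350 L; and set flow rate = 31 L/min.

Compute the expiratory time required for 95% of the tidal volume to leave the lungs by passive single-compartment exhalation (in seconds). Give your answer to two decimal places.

0.42

Flow: 31 L/min ÷ 60 = 0.5167 L/s.
R = (PIP − Pplat)/V̇ = (32.5 − 29.5) / 0.5167 = 3.0/0.5167 = 5.806 cmH2O·s/L.
C = Vt/(Pplat − PEEP) = 350.0 / (29.5 − 15) = 350.0/14.5 = 24.138 mL/cmH2O.
τ = R × C = 5.806 × 0.02414 L/cmH2O = 0.1402 s.
t = −τ·ln(1 − 0.95) = −0.1402·ln(0.05) = 0.42 s.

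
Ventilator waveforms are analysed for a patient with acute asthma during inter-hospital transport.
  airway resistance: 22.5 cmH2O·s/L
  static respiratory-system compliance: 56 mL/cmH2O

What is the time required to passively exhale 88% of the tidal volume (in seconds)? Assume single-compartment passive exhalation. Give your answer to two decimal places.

τ = R × C = 22.5 × 56 mL/cmH2O = 22.5 × 0.056 L/cmH2O = 1.26 s.
Exhaled fraction f = 1 − e^(−t/τ) → t = −τ·ln(1 − f) = −1.26·ln(0.12) = 2.672 s.

2.67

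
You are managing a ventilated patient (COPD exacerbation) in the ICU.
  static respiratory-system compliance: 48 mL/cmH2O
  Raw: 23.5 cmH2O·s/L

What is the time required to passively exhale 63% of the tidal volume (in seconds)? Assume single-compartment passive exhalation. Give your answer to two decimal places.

1.12

τ = R × C = 23.5 × 48 mL/cmH2O = 23.5 × 0.048 L/cmH2O = 1.128 s.
Exhaled fraction f = 1 − e^(−t/τ) → t = −τ·ln(1 − f) = −1.128·ln(0.37) = 1.122 s.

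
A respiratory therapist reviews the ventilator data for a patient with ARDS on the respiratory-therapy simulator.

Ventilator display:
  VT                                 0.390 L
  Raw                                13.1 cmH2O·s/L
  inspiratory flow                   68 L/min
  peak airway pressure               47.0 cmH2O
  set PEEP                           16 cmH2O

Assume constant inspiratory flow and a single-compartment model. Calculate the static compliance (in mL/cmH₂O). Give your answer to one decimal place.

Flow: 68 L/min ÷ 60 = 1.1333 L/s.
Equation of motion (constant flow): PIP = Vt/C + R·V̇ + PEEP.
Vt/C = PIP − R·V̇ − PEEP = 47.0 − 13.1×1.1333 − 16 = 47.0 − 14.846 − 16 = 16.154 cmH2O.
C = Vt / 16.154 = 390 / 16.154 = 24.143 mL/cmH2O.

24.1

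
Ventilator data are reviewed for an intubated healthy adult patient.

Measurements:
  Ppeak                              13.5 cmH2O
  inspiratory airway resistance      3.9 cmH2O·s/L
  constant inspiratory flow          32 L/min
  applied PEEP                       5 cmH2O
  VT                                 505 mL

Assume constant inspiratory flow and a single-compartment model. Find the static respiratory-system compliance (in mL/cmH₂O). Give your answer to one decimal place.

Flow: 32 L/min ÷ 60 = 0.5333 L/s.
Equation of motion (constant flow): PIP = Vt/C + R·V̇ + PEEP.
Vt/C = PIP − R·V̇ − PEEP = 13.5 − 3.9×0.5333 − 5 = 13.5 − 2.08 − 5 = 6.42 cmH2O.
C = Vt / 6.42 = 505 / 6.42 = 78.66 mL/cmH2O.

78.7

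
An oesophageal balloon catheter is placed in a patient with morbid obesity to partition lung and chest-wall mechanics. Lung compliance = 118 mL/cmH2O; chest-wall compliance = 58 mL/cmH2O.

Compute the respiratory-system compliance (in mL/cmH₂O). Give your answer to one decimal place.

Lung and chest wall are elastances in series: 1/Crs = 1/CL + 1/Ccw.
1/Crs = 1/118 + 1/58 = 0.02572.
Crs = 38.88 mL/cmH2O.

38.9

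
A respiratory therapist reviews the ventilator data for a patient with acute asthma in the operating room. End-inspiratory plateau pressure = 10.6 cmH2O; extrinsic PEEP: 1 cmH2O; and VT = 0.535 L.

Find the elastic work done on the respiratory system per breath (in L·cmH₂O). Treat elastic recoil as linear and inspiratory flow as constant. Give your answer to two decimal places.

2.57

Elastic work ≈ ½ × (Pplat − PEEP) × Vt = 0.5 × (10.6 − 1) × 0.535 L = 0.5 × 9.6 × 0.535 = 2.568 L·cmH2O.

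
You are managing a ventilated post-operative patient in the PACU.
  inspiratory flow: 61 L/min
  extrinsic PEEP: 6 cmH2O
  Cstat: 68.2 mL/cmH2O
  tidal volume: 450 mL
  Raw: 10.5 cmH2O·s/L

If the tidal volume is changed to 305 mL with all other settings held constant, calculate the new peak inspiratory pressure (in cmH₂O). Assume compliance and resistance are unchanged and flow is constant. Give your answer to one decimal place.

21.1

Flow: 61 L/min ÷ 60 = 1.0167 L/s.
PIP = Vt/C + R·V̇ + PEEP (constant-flow equation of motion).
Only the elastic term changes: ΔPIP = ΔVt / C = (305 − 450) / 68.2 = -2.126 cmH2O.
Original PIP = 450/68.2 + 10.5×1.0167 + 6 = 23.274 cmH2O; new PIP = 23.274 + (-2.126) = 21.148 cmH2O.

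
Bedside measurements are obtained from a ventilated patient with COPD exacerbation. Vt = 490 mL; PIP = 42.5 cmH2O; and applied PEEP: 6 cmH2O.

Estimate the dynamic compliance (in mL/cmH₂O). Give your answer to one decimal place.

Dynamic compliance = Vt / (PIP − PEEP) = 490 / (42.5 − 6) = 490 / 36.5 = 13.425 mL/cmH2O.

13.4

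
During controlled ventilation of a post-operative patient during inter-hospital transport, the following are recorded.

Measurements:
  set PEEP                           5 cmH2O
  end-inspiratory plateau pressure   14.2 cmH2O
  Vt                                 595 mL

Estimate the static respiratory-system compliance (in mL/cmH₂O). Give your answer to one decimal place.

64.7

Cstat = Vt / (Pplat − PEEP) = 595 / (14.2 − 5) = 595 / 9.2 = 64.674 mL/cmH2O.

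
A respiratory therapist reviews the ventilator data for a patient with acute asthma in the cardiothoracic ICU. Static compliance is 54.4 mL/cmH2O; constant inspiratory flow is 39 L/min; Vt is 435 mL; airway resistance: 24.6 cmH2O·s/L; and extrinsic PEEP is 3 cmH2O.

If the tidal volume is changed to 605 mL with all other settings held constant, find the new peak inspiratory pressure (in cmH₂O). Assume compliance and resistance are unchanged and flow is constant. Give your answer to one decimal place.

Flow: 39 L/min ÷ 60 = 0.65 L/s.
PIP = Vt/C + R·V̇ + PEEP (constant-flow equation of motion).
Only the elastic term changes: ΔPIP = ΔVt / C = (605 − 435) / 54.4 = 3.125 cmH2O.
Original PIP = 435/54.4 + 24.6×0.65 + 3 = 26.986 cmH2O; new PIP = 26.986 + (3.125) = 30.111 cmH2O.

30.1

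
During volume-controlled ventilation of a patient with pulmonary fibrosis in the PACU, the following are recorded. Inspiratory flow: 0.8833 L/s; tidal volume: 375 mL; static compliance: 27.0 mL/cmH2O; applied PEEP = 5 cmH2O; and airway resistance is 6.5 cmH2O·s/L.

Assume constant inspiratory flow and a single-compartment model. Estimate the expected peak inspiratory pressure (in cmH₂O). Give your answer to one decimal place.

24.6

Equation of motion (constant flow): PIP = Vt/C + R·V̇ + PEEP.
PIP = 375/27.0 + 6.5×0.8833 + 5 = 13.889 + 5.741 + 5 = 24.63 cmH2O.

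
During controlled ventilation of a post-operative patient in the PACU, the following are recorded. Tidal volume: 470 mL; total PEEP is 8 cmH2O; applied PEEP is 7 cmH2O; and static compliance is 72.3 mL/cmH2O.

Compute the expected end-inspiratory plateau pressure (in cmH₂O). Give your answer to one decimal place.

End-expiratory occlusion gives total PEEP = 8 cmH2O (intrinsic PEEP = 8 − 7 = 1). Use total PEEP for the elastic gradient.
Pplat = PEEPtotal + Vt / Cstat = 8 + 470 / 72.3 = 8 + 6.501 = 14.501 cmH2O.

14.5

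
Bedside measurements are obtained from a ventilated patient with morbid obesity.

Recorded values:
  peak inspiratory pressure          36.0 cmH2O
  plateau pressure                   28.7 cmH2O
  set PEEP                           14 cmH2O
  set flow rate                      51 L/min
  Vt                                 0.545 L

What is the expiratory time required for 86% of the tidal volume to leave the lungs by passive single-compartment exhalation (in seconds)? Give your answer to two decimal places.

0.63

Flow: 51 L/min ÷ 60 = 0.85 L/s.
R = (PIP − Pplat)/V̇ = (36.0 − 28.7) / 0.85 = 7.3/0.85 = 8.588 cmH2O·s/L.
C = Vt/(Pplat − PEEP) = 545.0 / (28.7 − 14) = 545.0/14.7 = 37.075 mL/cmH2O.
τ = R × C = 8.588 × 0.03708 L/cmH2O = 0.3184 s.
t = −τ·ln(1 − 0.86) = −0.3184·ln(0.14) = 0.626 s.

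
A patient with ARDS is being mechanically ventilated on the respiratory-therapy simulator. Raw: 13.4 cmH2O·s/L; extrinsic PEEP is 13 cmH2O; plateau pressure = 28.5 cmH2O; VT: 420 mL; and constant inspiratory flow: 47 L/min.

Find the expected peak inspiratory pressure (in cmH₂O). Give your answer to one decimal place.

Flow: 47 L/min ÷ 60 = 0.7833 L/s.
PIP = Pplat + Raw × flow = 28.5 + 13.4 × 0.7833 = 28.5 + 10.496 = 38.996 cmH2O.

39.0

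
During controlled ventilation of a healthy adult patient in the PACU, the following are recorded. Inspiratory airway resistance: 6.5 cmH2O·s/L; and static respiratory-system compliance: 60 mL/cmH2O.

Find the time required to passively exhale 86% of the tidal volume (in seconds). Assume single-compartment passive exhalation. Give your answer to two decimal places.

τ = R × C = 6.5 × 60 mL/cmH2O = 6.5 × 0.060 L/cmH2O = 0.39 s.
Exhaled fraction f = 1 − e^(−t/τ) → t = −τ·ln(1 − f) = −0.39·ln(0.14) = 0.7668 s.

0.77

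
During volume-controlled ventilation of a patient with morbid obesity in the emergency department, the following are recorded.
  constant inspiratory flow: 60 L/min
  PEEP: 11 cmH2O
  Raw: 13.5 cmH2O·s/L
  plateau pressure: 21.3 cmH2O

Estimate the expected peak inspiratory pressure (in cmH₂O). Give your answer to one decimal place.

34.8

Flow: 60 L/min ÷ 60 = 1 L/s.
PIP = Pplat + Raw × flow = 21.3 + 13.5 × 1 = 21.3 + 13.5 = 34.8 cmH2O.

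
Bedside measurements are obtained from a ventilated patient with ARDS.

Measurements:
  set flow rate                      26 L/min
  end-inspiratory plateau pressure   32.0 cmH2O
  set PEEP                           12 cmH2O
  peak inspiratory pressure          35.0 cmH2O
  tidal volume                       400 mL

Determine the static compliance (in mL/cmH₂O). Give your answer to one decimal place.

20.0

Cstat = Vt / (Pplat − PEEP) = 400 / (32.0 − 12) = 400 / 20.0 = 20.0 mL/cmH2O.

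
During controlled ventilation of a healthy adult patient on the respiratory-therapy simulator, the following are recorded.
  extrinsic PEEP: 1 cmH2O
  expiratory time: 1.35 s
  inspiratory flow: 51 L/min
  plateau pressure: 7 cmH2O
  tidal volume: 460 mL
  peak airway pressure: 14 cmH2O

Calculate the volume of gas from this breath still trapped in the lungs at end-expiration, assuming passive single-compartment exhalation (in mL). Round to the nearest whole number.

Flow: 51 L/min ÷ 60 = 0.85 L/s.
R = (PIP − Pplat)/V̇ = (14 − 7) / 0.85 = 7.0/0.85 = 8.235 cmH2O·s/L.
C = Vt/(Pplat − PEEP) = 460.0 / (7 − 1) = 460.0/6.0 = 76.667 mL/cmH2O.
τ = R × C = 8.235 × 0.07667 L/cmH2O = 0.6314 s.
Fraction remaining = e^(−Te/τ) = e^(−1.35/0.6314) = 0.1179.
Trapped volume = 460.0 × 0.1179 = 54.234 mL.

54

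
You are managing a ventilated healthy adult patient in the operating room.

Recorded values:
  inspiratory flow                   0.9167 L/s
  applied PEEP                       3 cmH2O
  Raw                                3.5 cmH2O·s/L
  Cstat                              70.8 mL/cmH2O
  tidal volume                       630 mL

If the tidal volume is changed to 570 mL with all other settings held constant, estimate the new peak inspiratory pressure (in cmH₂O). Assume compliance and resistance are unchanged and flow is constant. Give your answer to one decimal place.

14.3

PIP = Vt/C + R·V̇ + PEEP (constant-flow equation of motion).
Only the elastic term changes: ΔPIP = ΔVt / C = (570 − 630) / 70.8 = -0.8475 cmH2O.
Original PIP = 630/70.8 + 3.5×0.9167 + 3 = 15.107 cmH2O; new PIP = 15.107 + (-0.8475) = 14.26 cmH2O.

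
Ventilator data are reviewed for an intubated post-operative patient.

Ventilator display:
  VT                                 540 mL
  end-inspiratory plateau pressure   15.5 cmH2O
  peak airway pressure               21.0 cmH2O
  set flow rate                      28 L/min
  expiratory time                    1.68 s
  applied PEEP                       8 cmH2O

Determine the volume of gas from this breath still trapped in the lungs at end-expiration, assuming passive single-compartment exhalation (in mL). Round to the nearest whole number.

75

Flow: 28 L/min ÷ 60 = 0.4667 L/s.
R = (PIP − Pplat)/V̇ = (21.0 − 15.5) / 0.4667 = 5.5/0.4667 = 11.785 cmH2O·s/L.
C = Vt/(Pplat − PEEP) = 540.0 / (15.5 − 8) = 540.0/7.5 = 72.0 mL/cmH2O.
τ = R × C = 11.785 × 0.072 L/cmH2O = 0.8485 s.
Fraction remaining = e^(−Te/τ) = e^(−1.68/0.8485) = 0.1381.
Trapped volume = 540.0 × 0.1381 = 74.574 mL.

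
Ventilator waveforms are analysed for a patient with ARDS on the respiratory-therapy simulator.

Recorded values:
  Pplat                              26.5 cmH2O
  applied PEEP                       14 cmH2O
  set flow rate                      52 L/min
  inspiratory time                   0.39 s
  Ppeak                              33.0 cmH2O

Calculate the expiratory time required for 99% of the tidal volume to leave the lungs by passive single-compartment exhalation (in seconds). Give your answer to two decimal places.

0.93

Flow: 52 L/min ÷ 60 = 0.8667 L/s.
Vt = flow × Ti = 0.8667 L/s × 0.39 s × 1000 mL/L = 338.01 mL.
R = (PIP − Pplat)/V̇ = (33.0 − 26.5) / 0.8667 = 6.5/0.8667 = 7.5 cmH2O·s/L.
C = Vt/(Pplat − PEEP) = 338.01 / (26.5 − 14) = 338.01/12.5 = 27.041 mL/cmH2O.
τ = R × C = 7.5 × 0.02704 L/cmH2O = 0.2028 s.
t = −τ·ln(1 − 0.99) = −0.2028·ln(0.01) = 0.9339 s.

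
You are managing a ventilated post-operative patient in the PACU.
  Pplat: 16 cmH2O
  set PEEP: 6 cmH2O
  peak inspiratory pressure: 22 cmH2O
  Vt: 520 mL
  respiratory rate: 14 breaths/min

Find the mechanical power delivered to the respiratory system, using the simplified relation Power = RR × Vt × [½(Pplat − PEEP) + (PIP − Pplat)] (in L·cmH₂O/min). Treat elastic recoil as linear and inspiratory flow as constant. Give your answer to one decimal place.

Per-breath work = Vt × [½(Pplat−PEEP) + (PIP−Pplat)] = 0.520 × [0.5×10.0 + 6.0] = 0.520 × 11.0 = 5.72 L·cmH2O.
Power = 14 × 5.72 = 80.08 L·cmH2O/min.

80.1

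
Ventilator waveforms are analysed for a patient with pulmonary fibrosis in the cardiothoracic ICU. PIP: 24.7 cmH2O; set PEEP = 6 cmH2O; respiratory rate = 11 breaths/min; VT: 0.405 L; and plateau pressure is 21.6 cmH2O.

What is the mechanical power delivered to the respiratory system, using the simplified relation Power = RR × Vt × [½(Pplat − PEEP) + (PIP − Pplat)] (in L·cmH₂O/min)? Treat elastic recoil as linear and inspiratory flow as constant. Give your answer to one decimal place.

48.6

Per-breath work = Vt × [½(Pplat−PEEP) + (PIP−Pplat)] = 0.405 × [0.5×15.6 + 3.1] = 0.405 × 10.9 = 4.415 L·cmH2O.
Power = 11 × 4.415 = 48.565 L·cmH2O/min.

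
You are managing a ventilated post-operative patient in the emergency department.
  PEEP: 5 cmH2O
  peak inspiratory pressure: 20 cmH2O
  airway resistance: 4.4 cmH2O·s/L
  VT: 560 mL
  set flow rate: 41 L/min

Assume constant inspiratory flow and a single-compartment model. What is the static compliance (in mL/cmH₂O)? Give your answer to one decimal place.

46.7

Flow: 41 L/min ÷ 60 = 0.6833 L/s.
Equation of motion (constant flow): PIP = Vt/C + R·V̇ + PEEP.
Vt/C = PIP − R·V̇ − PEEP = 20 − 4.4×0.6833 − 5 = 20 − 3.007 − 5 = 11.993 cmH2O.
C = Vt / 11.993 = 560 / 11.993 = 46.694 mL/cmH2O.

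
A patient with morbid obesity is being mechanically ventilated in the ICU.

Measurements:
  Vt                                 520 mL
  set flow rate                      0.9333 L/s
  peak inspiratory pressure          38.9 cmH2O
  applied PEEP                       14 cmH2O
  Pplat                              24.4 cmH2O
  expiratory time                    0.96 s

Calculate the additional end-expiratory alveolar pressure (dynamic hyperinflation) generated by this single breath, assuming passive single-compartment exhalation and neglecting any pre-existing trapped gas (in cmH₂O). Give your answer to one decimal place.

3.0

R = (PIP − Pplat)/V̇ = (38.9 − 24.4) / 0.9333 = 14.5/0.9333 = 15.536 cmH2O·s/L.
C = Vt/(Pplat − PEEP) = 520.0 / (24.4 − 14) = 520.0/10.4 = 50.0 mL/cmH2O.
τ = R × C = 15.536 × 0.05 L/cmH2O = 0.7768 s.
Fraction remaining = e^(−Te/τ) = e^(−0.96/0.7768) = 0.2906; trapped volume = 520.0 × 0.2906 = 151.11 mL.
Additional alveolar pressure from trapping ≈ V_trapped / C = 151.11 / 50.0 = 3.022 cmH2O.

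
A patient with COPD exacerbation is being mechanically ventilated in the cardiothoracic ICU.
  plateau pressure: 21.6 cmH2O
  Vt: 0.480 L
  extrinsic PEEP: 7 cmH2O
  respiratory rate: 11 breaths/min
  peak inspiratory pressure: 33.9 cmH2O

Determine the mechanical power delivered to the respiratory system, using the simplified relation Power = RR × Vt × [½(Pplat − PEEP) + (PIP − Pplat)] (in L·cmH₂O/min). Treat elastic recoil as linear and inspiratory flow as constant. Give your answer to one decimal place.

Per-breath work = Vt × [½(Pplat−PEEP) + (PIP−Pplat)] = 0.480 × [0.5×14.6 + 12.3] = 0.480 × 19.6 = 9.408 L·cmH2O.
Power = 11 × 9.408 = 103.49 L·cmH2O/min.

103.5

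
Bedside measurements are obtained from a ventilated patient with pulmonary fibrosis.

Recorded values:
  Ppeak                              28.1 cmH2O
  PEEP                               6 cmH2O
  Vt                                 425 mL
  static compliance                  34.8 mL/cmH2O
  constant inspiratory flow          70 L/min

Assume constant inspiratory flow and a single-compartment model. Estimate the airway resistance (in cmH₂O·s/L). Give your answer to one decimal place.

8.5

Flow: 70 L/min ÷ 60 = 1.1667 L/s.
Equation of motion (constant flow): PIP = Vt/C + R·V̇ + PEEP.
R·V̇ = PIP − Vt/C − PEEP = 28.1 − 425/34.8 − 6 = 28.1 − 12.213 − 6 = 9.887 cmH2O.
R = 9.887 / 1.1667 = 8.474 cmH2O·s/L.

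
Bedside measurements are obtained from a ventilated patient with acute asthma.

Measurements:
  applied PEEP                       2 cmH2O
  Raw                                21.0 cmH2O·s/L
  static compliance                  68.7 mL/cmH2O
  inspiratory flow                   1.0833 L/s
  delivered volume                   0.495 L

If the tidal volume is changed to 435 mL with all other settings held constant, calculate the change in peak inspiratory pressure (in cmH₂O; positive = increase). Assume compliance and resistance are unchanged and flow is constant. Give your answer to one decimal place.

PIP = Vt/C + R·V̇ + PEEP (constant-flow equation of motion).
Only the elastic term changes: ΔPIP = ΔVt / C = (435 − 495) / 68.7 = -0.8734 cmH2O.

-0.9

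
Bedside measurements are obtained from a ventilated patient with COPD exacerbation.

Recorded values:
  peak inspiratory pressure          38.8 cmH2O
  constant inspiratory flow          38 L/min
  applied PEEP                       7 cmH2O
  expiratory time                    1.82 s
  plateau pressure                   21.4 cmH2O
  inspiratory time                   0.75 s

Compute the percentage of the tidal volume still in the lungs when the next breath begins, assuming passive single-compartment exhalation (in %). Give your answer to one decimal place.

Flow: 38 L/min ÷ 60 = 0.6333 L/s.
Vt = flow × Ti = 0.6333 L/s × 0.75 s × 1000 mL/L = 474.98 mL.
R = (PIP − Pplat)/V̇ = (38.8 − 21.4) / 0.6333 = 17.4/0.6333 = 27.475 cmH2O·s/L.
C = Vt/(Pplat − PEEP) = 474.98 / (21.4 − 7) = 474.98/14.4 = 32.985 mL/cmH2O.
τ = R × C = 27.475 × 0.03299 L/cmH2O = 0.9064 s.
Fraction remaining at end-expiration = e^(−Te/τ) = e^(−1.82/0.9064) = 0.1343 → 13.43%.

13.4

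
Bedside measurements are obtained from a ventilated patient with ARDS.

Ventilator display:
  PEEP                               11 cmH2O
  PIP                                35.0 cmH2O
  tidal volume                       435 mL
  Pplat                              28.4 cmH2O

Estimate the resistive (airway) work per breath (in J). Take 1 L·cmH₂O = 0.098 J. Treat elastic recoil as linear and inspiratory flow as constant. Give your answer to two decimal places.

0.28

With constant inspiratory flow the resistive pressure is constant at PIP − Pplat = 35.0 − 28.4 = 6.6 cmH2O, so resistive work = 6.6 × 0.435 = 2.871 L·cmH2O.
× 0.098 J/(L·cmH2O) → 0.2814 J.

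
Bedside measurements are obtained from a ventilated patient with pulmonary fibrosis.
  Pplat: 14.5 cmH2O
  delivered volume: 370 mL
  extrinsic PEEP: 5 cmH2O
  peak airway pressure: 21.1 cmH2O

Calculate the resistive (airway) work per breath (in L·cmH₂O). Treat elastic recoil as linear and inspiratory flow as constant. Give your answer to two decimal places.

With constant inspiratory flow the resistive pressure is constant at PIP − Pplat = 21.1 − 14.5 = 6.6 cmH2O, so resistive work = 6.6 × 0.370 = 2.442 L·cmH2O.

2.44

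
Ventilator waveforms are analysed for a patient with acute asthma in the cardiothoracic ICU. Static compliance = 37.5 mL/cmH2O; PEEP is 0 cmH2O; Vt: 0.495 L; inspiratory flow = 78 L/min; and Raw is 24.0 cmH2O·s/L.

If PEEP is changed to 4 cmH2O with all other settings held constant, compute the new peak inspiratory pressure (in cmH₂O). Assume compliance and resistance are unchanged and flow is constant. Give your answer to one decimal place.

Flow: 78 L/min ÷ 60 = 1.3 L/s.
PIP = Vt/C + R·V̇ + PEEP (constant-flow equation of motion).
Only the baseline term changes: ΔPIP = ΔPEEP = 4 − 0 = 4.0 cmH2O.
Original PIP = 495/37.5 + 24.0×1.3 + 0 = 44.4 cmH2O; new PIP = 44.4 + (4.0) = 48.4 cmH2O.

48.4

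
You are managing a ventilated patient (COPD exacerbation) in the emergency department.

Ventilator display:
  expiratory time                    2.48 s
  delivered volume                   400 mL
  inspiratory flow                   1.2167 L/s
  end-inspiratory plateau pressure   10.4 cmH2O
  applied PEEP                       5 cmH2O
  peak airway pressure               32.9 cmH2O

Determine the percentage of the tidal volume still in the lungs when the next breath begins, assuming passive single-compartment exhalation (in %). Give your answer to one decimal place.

16.4

R = (PIP − Pplat)/V̇ = (32.9 − 10.4) / 1.2167 = 22.5/1.2167 = 18.493 cmH2O·s/L.
C = Vt/(Pplat − PEEP) = 400.0 / (10.4 − 5) = 400.0/5.4 = 74.074 mL/cmH2O.
τ = R × C = 18.493 × 0.07407 L/cmH2O = 1.37 s.
Fraction remaining at end-expiration = e^(−Te/τ) = e^(−2.48/1.37) = 0.1636 → 16.36%.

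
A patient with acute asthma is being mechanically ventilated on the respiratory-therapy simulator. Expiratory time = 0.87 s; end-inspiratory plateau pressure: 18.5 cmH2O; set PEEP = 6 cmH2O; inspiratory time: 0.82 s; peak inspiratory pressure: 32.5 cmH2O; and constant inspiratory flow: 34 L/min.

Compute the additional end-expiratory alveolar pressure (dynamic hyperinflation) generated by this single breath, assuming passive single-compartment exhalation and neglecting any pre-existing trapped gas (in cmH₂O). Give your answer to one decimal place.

4.8

Flow: 34 L/min ÷ 60 = 0.5667 L/s.
Vt = flow × Ti = 0.5667 L/s × 0.82 s × 1000 mL/L = 464.69 mL.
R = (PIP − Pplat)/V̇ = (32.5 − 18.5) / 0.5667 = 14.0/0.5667 = 24.704 cmH2O·s/L.
C = Vt/(Pplat − PEEP) = 464.69 / (18.5 − 6) = 464.69/12.5 = 37.175 mL/cmH2O.
τ = R × C = 24.704 × 0.03718 L/cmH2O = 0.9185 s.
Fraction remaining = e^(−Te/τ) = e^(−0.87/0.9185) = 0.3878; trapped volume = 464.69 × 0.3878 = 180.21 mL.
Additional alveolar pressure from trapping ≈ V_trapped / C = 180.21 / 37.175 = 4.848 cmH2O.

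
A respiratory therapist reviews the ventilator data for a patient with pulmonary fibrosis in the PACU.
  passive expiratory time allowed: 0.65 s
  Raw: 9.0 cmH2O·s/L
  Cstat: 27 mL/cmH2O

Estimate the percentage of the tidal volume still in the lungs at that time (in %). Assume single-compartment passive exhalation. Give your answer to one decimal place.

τ = R × C = 9.0 × 27 mL/cmH2O = 9.0 × 0.027 L/cmH2O = 0.243 s.
Passive exhalation: V(t)/V₀ = e^(−t/τ) = e^(−0.65/0.243) = 0.06891.
Fraction remaining = 0.06891 → 6.891%.

6.9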